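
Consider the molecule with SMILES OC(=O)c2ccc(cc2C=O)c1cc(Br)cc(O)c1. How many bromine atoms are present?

Scan the SMILES for Br atoms (remember two-letter symbols like Cl and Br are single atoms).
Bromine count: 1.

1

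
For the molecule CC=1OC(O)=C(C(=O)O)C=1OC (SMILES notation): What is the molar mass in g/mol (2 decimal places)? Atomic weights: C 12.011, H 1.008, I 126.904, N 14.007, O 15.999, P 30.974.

172.14 g/mol

First, the molecular formula is C7H8O5 (counting implicit H from valence).
  C: 7 × 12.011 = 84.077
  H: 8 × 1.008 = 8.064
  O: 5 × 15.999 = 79.995
Sum: 7×12.011 + 8×1.008 + 5×15.999 = 172.136 → 172.14 g/mol.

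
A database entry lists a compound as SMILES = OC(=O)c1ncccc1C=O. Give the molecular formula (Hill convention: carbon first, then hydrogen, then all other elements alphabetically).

Walk through each heavy atom and fill implicit hydrogens from standard valence (C 4, N 3, O 2, S 2, halogen 1); for lowercase aromatic atoms, an aromatic c carries 1 H when it has two neighbours and 0 H with three, and aromatic n carries 0 H:
  atom 1: O, bond orders sum to 1 (valence 2) → 1 H
  atom 2: C, bond orders sum to 4 (valence 4) → 0 H
  atom 3: O, bond orders sum to 2 (valence 2) → 0 H
  atom 4: aromatic c, 3 neighbours → 0 H
  atom 5: aromatic n, 2 neighbours → 0 H
  atom 6: aromatic c, 2 neighbours → 1 H
  atom 7: aromatic c, 2 neighbours → 1 H
  atom 8: aromatic c, 2 neighbours → 1 H
  atom 9: aromatic c, 3 neighbours → 0 H
  atom 10: C, bond orders sum to 3 (valence 4) → 1 H
  atom 11: O, bond orders sum to 2 (valence 2) → 0 H
Totals → C:7, H:5, N:1, O:3.

C7H5NO3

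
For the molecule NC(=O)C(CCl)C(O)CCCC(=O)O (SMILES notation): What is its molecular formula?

Walk through each heavy atom and fill implicit hydrogens from standard valence (C 4, N 3, O 2, S 2, halogen 1):
  atom 1: N, bond orders sum to 1 (valence 3) → 2 H
  atom 2: C, bond orders sum to 4 (valence 4) → 0 H
  atom 3: O, bond orders sum to 2 (valence 2) → 0 H
  atom 4: C, bond orders sum to 3 (valence 4) → 1 H
  atom 5: C, bond orders sum to 2 (valence 4) → 2 H
  atom 6: Cl (halogen, monovalent) → 0 H
  atom 7: C, bond orders sum to 3 (valence 4) → 1 H
  atom 8: O, bond orders sum to 1 (valence 2) → 1 H
  atom 9: C, bond orders sum to 2 (valence 4) → 2 H
  atom 10: C, bond orders sum to 2 (valence 4) → 2 H
  atom 11: C, bond orders sum to 2 (valence 4) → 2 H
  atom 12: C, bond orders sum to 4 (valence 4) → 0 H
  atom 13: O, bond orders sum to 2 (valence 2) → 0 H
  atom 14: O, bond orders sum to 1 (valence 2) → 1 H
Totals → C:8, H:14, Cl:1, N:1, O:4.

C8H14ClNO4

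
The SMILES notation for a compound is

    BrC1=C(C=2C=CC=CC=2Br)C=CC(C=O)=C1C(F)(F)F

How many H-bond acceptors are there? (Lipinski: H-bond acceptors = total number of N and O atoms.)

N atoms: 0; O atoms: 1.
Lipinski HBA = 0 + 1 = 1.

1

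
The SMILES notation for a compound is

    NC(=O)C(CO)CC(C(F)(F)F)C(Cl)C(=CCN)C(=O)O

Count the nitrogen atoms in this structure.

Scan the SMILES for N atoms (remember two-letter symbols like Cl and Br are single atoms).
Nitrogen count: 2.

2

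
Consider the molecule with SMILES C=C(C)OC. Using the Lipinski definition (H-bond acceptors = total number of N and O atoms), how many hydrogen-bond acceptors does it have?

N atoms: 0; O atoms: 1.
Lipinski HBA = 0 + 1 = 1.

1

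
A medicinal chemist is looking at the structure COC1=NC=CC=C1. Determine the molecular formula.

C6H7NO

Walk through each heavy atom and fill implicit hydrogens from standard valence (C 4, N 3, O 2, S 2, halogen 1):
  atom 1: C, bond orders sum to 1 (valence 4) → 3 H
  atom 2: O, bond orders sum to 2 (valence 2) → 0 H
  atom 3: C, bond orders sum to 4 (valence 4) → 0 H
  atom 4: N, bond orders sum to 3 (valence 3) → 0 H
  atom 5: C, bond orders sum to 3 (valence 4) → 1 H
  atom 6: C, bond orders sum to 3 (valence 4) → 1 H
  atom 7: C, bond orders sum to 3 (valence 4) → 1 H
  atom 8: C, bond orders sum to 3 (valence 4) → 1 H
Totals → C:6, H:7, N:1, O:1.
In Hill order: C6H7NO.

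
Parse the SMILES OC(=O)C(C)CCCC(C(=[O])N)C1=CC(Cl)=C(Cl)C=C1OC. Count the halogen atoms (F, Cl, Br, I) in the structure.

2

Halogen atoms appear at heavy-atom positions 16, 18 (2×Cl).
Other groups present: 1 amide, 1 carboxylic acid, 1 ether.
Halogen count: 2.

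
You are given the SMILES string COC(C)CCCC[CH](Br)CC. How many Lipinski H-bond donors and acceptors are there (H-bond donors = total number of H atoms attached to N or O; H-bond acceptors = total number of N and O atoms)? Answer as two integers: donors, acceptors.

Donors: find every N or O and count the H atoms it carries.
  atom 2 (O): bond orders sum to 2 → 0 H
Lipinski HBD = 0.
Acceptors: N atoms = 0, O atoms = 1 → HBA = 1.

0, 1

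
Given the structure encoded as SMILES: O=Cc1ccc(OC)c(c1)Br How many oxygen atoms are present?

2

Scan the SMILES for O atoms (remember two-letter symbols like Cl and Br are single atoms).
Oxygen count: 2.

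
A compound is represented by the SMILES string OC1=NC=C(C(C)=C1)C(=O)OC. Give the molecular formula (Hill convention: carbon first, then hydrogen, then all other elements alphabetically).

Walk through each heavy atom and fill implicit hydrogens from standard valence (C 4, N 3, O 2, S 2, halogen 1):
  atom 1: O, bond orders sum to 1 (valence 2) → 1 H
  atom 2: C, bond orders sum to 4 (valence 4) → 0 H
  atom 3: N, bond orders sum to 3 (valence 3) → 0 H
  atom 4: C, bond orders sum to 3 (valence 4) → 1 H
  atom 5: C, bond orders sum to 4 (valence 4) → 0 H
  atom 6: C, bond orders sum to 4 (valence 4) → 0 H
  atom 7: C, bond orders sum to 1 (valence 4) → 3 H
  atom 8: C, bond orders sum to 3 (valence 4) → 1 H
  atom 9: C, bond orders sum to 4 (valence 4) → 0 H
  atom 10: O, bond orders sum to 2 (valence 2) → 0 H
  atom 11: O, bond orders sum to 2 (valence 2) → 0 H
  atom 12: C, bond orders sum to 1 (valence 4) → 3 H
Totals → C:8, H:9, N:1, O:3.
In Hill order: C8H9NO3.

C8H9NO3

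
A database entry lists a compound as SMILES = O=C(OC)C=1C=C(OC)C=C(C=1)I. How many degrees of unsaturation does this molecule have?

Degree of unsaturation = (number of rings) + (number of π bonds).
Ring closures in the SMILES: 1.
π bonds: 4 double bonds (each 1 DoU) → 4 DoU from unsaturation.
Total DoU = 1 + 4 = 5.

5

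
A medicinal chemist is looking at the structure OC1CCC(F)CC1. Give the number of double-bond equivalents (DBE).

1

Degree of unsaturation = (number of rings) + (number of π bonds).
Ring closures in the SMILES: 1.
π bonds: none → 0 DoU from unsaturation.
Total DoU = 1 + 0 = 1.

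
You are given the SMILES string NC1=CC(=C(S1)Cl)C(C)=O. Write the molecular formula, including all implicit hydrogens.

Walk through each heavy atom and fill implicit hydrogens from standard valence (C 4, N 3, O 2, S 2, halogen 1):
  atom 1: N, bond orders sum to 1 (valence 3) → 2 H
  atom 2: C, bond orders sum to 4 (valence 4) → 0 H
  atom 3: C, bond orders sum to 3 (valence 4) → 1 H
  atom 4: C, bond orders sum to 4 (valence 4) → 0 H
  atom 5: C, bond orders sum to 4 (valence 4) → 0 H
  atom 6: S, bond orders sum to 2 (valence 2) → 0 H
  atom 7: Cl (halogen, monovalent) → 0 H
  atom 8: C, bond orders sum to 4 (valence 4) → 0 H
  atom 9: C, bond orders sum to 1 (valence 4) → 3 H
  atom 10: O, bond orders sum to 2 (valence 2) → 0 H
Totals → C:6, H:6, Cl:1, N:1, O:1, S:1.

C6H6ClNOS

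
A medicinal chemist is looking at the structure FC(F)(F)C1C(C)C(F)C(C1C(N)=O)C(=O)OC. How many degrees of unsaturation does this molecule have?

Degree of unsaturation = (number of rings) + (number of π bonds).
Ring closures in the SMILES: 1.
π bonds: 2 double bonds (each 1 DoU) → 2 DoU from unsaturation.
Total DoU = 1 + 2 = 3.

3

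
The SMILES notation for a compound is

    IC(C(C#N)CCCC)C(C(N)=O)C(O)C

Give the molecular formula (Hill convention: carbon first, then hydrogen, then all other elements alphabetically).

C11H19IN2O2

Walk through each heavy atom and fill implicit hydrogens from standard valence (C 4, N 3, O 2, S 2, halogen 1):
  atom 1: I (halogen, monovalent) → 0 H
  atom 2: C, bond orders sum to 3 (valence 4) → 1 H
  atom 3: C, bond orders sum to 3 (valence 4) → 1 H
  atom 4: C, bond orders sum to 4 (valence 4) → 0 H
  atom 5: N, bond orders sum to 3 (valence 3) → 0 H
  atom 6: C, bond orders sum to 2 (valence 4) → 2 H
  atom 7: C, bond orders sum to 2 (valence 4) → 2 H
  atom 8: C, bond orders sum to 2 (valence 4) → 2 H
  atom 9: C, bond orders sum to 1 (valence 4) → 3 H
  atom 10: C, bond orders sum to 3 (valence 4) → 1 H
  atom 11: C, bond orders sum to 4 (valence 4) → 0 H
  atom 12: N, bond orders sum to 1 (valence 3) → 2 H
  atom 13: O, bond orders sum to 2 (valence 2) → 0 H
  atom 14: C, bond orders sum to 3 (valence 4) → 1 H
  atom 15: O, bond orders sum to 1 (valence 2) → 1 H
  atom 16: C, bond orders sum to 1 (valence 4) → 3 H
Totals → C:11, H:19, I:1, N:2, O:2.
In Hill order: C11H19IN2O2.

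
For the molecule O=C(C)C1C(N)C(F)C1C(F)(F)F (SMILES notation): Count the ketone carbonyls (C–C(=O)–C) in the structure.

The ketone motif appears at heavy-atom position 2 in the SMILES.
Other groups present: 1 primary amine.
Ketone count: 1.

1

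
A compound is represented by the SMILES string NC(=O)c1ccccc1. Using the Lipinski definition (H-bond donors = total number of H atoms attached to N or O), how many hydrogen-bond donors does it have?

2

Donors: find every N or O and count the H atoms it carries.
  atom 1 (N): bond orders sum to 1 → 2 H
  atom 3 (O): bond orders sum to 2 → 0 H
Lipinski HBD = 2.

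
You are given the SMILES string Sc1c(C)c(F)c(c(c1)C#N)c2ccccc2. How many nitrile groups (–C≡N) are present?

1

The nitrile motif appears at heavy-atom position 10 in the SMILES.
Other groups present: 1 thiol.
Nitrile count: 1.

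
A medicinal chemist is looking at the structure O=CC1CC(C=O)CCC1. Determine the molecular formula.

C8H12O2

Walk through each heavy atom and fill implicit hydrogens from standard valence (C 4, N 3, O 2, S 2, halogen 1):
  atom 1: O, bond orders sum to 2 (valence 2) → 0 H
  atom 2: C, bond orders sum to 3 (valence 4) → 1 H
  atom 3: C, bond orders sum to 3 (valence 4) → 1 H
  atom 4: C, bond orders sum to 2 (valence 4) → 2 H
  atom 5: C, bond orders sum to 3 (valence 4) → 1 H
  atom 6: C, bond orders sum to 3 (valence 4) → 1 H
  atom 7: O, bond orders sum to 2 (valence 2) → 0 H
  atom 8: C, bond orders sum to 2 (valence 4) → 2 H
  atom 9: C, bond orders sum to 2 (valence 4) → 2 H
  atom 10: C, bond orders sum to 2 (valence 4) → 2 H
Totals → C:8, H:12, O:2.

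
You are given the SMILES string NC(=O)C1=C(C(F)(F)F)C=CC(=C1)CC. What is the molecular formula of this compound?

C10H10F3NO

Walk through each heavy atom and fill implicit hydrogens from standard valence (C 4, N 3, O 2, S 2, halogen 1):
  atom 1: N, bond orders sum to 1 (valence 3) → 2 H
  atom 2: C, bond orders sum to 4 (valence 4) → 0 H
  atom 3: O, bond orders sum to 2 (valence 2) → 0 H
  atom 4: C, bond orders sum to 4 (valence 4) → 0 H
  atom 5: C, bond orders sum to 4 (valence 4) → 0 H
  atom 6: C, bond orders sum to 4 (valence 4) → 0 H
  atom 7: F (halogen, monovalent) → 0 H
  atom 8: F (halogen, monovalent) → 0 H
  atom 9: F (halogen, monovalent) → 0 H
  atom 10: C, bond orders sum to 3 (valence 4) → 1 H
  atom 11: C, bond orders sum to 3 (valence 4) → 1 H
  atom 12: C, bond orders sum to 4 (valence 4) → 0 H
  atom 13: C, bond orders sum to 3 (valence 4) → 1 H
  atom 14: C, bond orders sum to 2 (valence 4) → 2 H
  atom 15: C, bond orders sum to 1 (valence 4) → 3 H
Totals → C:10, H:10, F:3, N:1, O:1.
In Hill order: C10H10F3NO.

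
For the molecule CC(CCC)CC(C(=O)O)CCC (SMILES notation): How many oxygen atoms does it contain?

2

Scan the SMILES for O atoms (remember two-letter symbols like Cl and Br are single atoms).
Oxygen count: 2.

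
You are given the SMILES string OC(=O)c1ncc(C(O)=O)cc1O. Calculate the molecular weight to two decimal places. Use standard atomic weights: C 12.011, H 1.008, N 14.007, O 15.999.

183.12 g/mol

First, the molecular formula is C7H5NO5 (counting implicit H from valence).
  C: 7 × 12.011 = 84.077
  H: 5 × 1.008 = 5.040
  N: 1 × 14.007 = 14.007
  O: 5 × 15.999 = 79.995
Sum: 7×12.011 + 5×1.008 + 1×14.007 + 5×15.999 = 183.119 → 183.12 g/mol.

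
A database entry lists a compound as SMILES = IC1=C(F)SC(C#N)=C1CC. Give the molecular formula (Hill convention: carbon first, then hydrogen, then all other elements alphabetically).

C7H5FINS

Walk through each heavy atom and fill implicit hydrogens from standard valence (C 4, N 3, O 2, S 2, halogen 1):
  atom 1: I (halogen, monovalent) → 0 H
  atom 2: C, bond orders sum to 4 (valence 4) → 0 H
  atom 3: C, bond orders sum to 4 (valence 4) → 0 H
  atom 4: F (halogen, monovalent) → 0 H
  atom 5: S, bond orders sum to 2 (valence 2) → 0 H
  atom 6: C, bond orders sum to 4 (valence 4) → 0 H
  atom 7: C, bond orders sum to 4 (valence 4) → 0 H
  atom 8: N, bond orders sum to 3 (valence 3) → 0 H
  atom 9: C, bond orders sum to 4 (valence 4) → 0 H
  atom 10: C, bond orders sum to 2 (valence 4) → 2 H
  atom 11: C, bond orders sum to 1 (valence 4) → 3 H
Totals → C:7, H:5, F:1, I:1, N:1, S:1.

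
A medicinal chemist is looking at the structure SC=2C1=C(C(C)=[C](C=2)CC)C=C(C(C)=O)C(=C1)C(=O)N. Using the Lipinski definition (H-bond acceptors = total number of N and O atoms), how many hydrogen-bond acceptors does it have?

N atoms: 1; O atoms: 2.
Lipinski HBA = 1 + 2 = 3.

3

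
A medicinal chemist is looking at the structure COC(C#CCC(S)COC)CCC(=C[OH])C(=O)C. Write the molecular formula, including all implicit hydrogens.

C14H22O4S

Walk through each heavy atom and fill implicit hydrogens from standard valence (C 4, N 3, O 2, S 2, halogen 1):
  atom 1: C, bond orders sum to 1 (valence 4) → 3 H
  atom 2: O, bond orders sum to 2 (valence 2) → 0 H
  atom 3: C, bond orders sum to 3 (valence 4) → 1 H
  atom 4: C, bond orders sum to 4 (valence 4) → 0 H
  atom 5: C, bond orders sum to 4 (valence 4) → 0 H
  atom 6: C, bond orders sum to 2 (valence 4) → 2 H
  atom 7: C, bond orders sum to 3 (valence 4) → 1 H
  atom 8: S, bond orders sum to 1 (valence 2) → 1 H
  atom 9: C, bond orders sum to 2 (valence 4) → 2 H
  atom 10: O, bond orders sum to 2 (valence 2) → 0 H
  atom 11: C, bond orders sum to 1 (valence 4) → 3 H
  atom 12: C, bond orders sum to 2 (valence 4) → 2 H
  atom 13: C, bond orders sum to 2 (valence 4) → 2 H
  atom 14: C, bond orders sum to 4 (valence 4) → 0 H
  atom 15: C, bond orders sum to 3 (valence 4) → 1 H
  atom 16: O with explicit H count 1
  atom 17: C, bond orders sum to 4 (valence 4) → 0 H
  atom 18: O, bond orders sum to 2 (valence 2) → 0 H
  atom 19: C, bond orders sum to 1 (valence 4) → 3 H
Totals → C:14, H:22, O:4, S:1.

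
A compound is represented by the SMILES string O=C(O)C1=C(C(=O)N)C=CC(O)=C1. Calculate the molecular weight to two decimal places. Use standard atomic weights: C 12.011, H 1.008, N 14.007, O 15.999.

First, the molecular formula is C8H7NO4 (counting implicit H from valence).
  C: 8 × 12.011 = 96.088
  H: 7 × 1.008 = 7.056
  N: 1 × 14.007 = 14.007
  O: 4 × 15.999 = 63.996
Sum: 8×12.011 + 7×1.008 + 1×14.007 + 4×15.999 = 181.147 → 181.15 g/mol.

181.15 g/mol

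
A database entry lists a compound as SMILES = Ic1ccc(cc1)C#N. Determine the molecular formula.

Walk through each heavy atom and fill implicit hydrogens from standard valence (C 4, N 3, O 2, S 2, halogen 1); for lowercase aromatic atoms, an aromatic c carries 1 H when it has two neighbours and 0 H with three, and aromatic n carries 0 H:
  atom 1: I (halogen, monovalent) → 0 H
  atom 2: aromatic c, 3 neighbours → 0 H
  atom 3: aromatic c, 2 neighbours → 1 H
  atom 4: aromatic c, 2 neighbours → 1 H
  atom 5: aromatic c, 3 neighbours → 0 H
  atom 6: aromatic c, 2 neighbours → 1 H
  atom 7: aromatic c, 2 neighbours → 1 H
  atom 8: C, bond orders sum to 4 (valence 4) → 0 H
  atom 9: N, bond orders sum to 3 (valence 3) → 0 H
Totals → C:7, H:4, I:1, N:1.
In Hill order: C7H4IN.

C7H4IN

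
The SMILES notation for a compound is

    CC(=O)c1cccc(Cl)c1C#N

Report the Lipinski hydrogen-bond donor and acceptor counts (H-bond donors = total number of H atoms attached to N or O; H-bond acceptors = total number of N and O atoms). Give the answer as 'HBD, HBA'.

0, 2

Donors: find every N or O and count the H atoms it carries.
  atom 3 (O): bond orders sum to 2 → 0 H
  atom 12 (N): bond orders sum to 3 → 0 H
Lipinski HBD = 0.
Acceptors: N atoms = 1, O atoms = 1 → HBA = 2.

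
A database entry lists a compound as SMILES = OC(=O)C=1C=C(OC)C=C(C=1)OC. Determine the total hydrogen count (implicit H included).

Walk through each heavy atom and fill implicit hydrogens from standard valence (C 4, N 3, O 2, S 2, halogen 1):
  atom 1: O, bond orders sum to 1 (valence 2) → 1 H
  atom 2: C, bond orders sum to 4 (valence 4) → 0 H
  atom 3: O, bond orders sum to 2 (valence 2) → 0 H
  atom 4: C, bond orders sum to 4 (valence 4) → 0 H
  atom 5: C, bond orders sum to 3 (valence 4) → 1 H
  atom 6: C, bond orders sum to 4 (valence 4) → 0 H
  atom 7: O, bond orders sum to 2 (valence 2) → 0 H
  atom 8: C, bond orders sum to 1 (valence 4) → 3 H
  atom 9: C, bond orders sum to 3 (valence 4) → 1 H
  atom 10: C, bond orders sum to 4 (valence 4) → 0 H
  atom 11: C, bond orders sum to 3 (valence 4) → 1 H
  atom 12: O, bond orders sum to 2 (valence 2) → 0 H
  atom 13: C, bond orders sum to 1 (valence 4) → 3 H
Total hydrogens: 10.

10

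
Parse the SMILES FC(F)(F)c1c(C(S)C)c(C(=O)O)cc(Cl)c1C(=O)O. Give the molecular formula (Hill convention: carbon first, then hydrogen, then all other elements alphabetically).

C11H8ClF3O4S

Walk through each heavy atom and fill implicit hydrogens from standard valence (C 4, N 3, O 2, S 2, halogen 1); for lowercase aromatic atoms, an aromatic c carries 1 H when it has two neighbours and 0 H with three, and aromatic n carries 0 H:
  atom 1: F (halogen, monovalent) → 0 H
  atom 2: C, bond orders sum to 4 (valence 4) → 0 H
  atom 3: F (halogen, monovalent) → 0 H
  atom 4: F (halogen, monovalent) → 0 H
  atom 5: aromatic c, 3 neighbours → 0 H
  atom 6: aromatic c, 3 neighbours → 0 H
  atom 7: C, bond orders sum to 3 (valence 4) → 1 H
  atom 8: S, bond orders sum to 1 (valence 2) → 1 H
  atom 9: C, bond orders sum to 1 (valence 4) → 3 H
  atom 10: aromatic c, 3 neighbours → 0 H
  atom 11: C, bond orders sum to 4 (valence 4) → 0 H
  atom 12: O, bond orders sum to 2 (valence 2) → 0 H
  atom 13: O, bond orders sum to 1 (valence 2) → 1 H
  atom 14: aromatic c, 2 neighbours → 1 H
  atom 15: aromatic c, 3 neighbours → 0 H
  atom 16: Cl (halogen, monovalent) → 0 H
  atom 17: aromatic c, 3 neighbours → 0 H
  atom 18: C, bond orders sum to 4 (valence 4) → 0 H
  atom 19: O, bond orders sum to 2 (valence 2) → 0 H
  atom 20: O, bond orders sum to 1 (valence 2) → 1 H
Totals → C:11, H:8, Cl:1, F:3, O:4, S:1.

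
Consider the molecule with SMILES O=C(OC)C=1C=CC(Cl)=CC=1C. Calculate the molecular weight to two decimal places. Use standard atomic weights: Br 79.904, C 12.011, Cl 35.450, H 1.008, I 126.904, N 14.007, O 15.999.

First, the molecular formula is C9H9ClO2 (counting implicit H from valence).
  C: 9 × 12.011 = 108.099
  Cl: 1 × 35.450 = 35.450
  H: 9 × 1.008 = 9.072
  O: 2 × 15.999 = 31.998
Sum: 9×12.011 + 1×35.450 + 9×1.008 + 2×15.999 = 184.619 → 184.62 g/mol.

184.62 g/mol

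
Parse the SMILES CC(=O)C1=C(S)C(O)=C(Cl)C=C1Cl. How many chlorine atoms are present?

2

Scan the SMILES for Cl atoms (remember two-letter symbols like Cl and Br are single atoms).
Chlorine count: 2.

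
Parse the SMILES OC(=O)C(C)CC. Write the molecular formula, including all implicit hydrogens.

C5H10O2

Walk through each heavy atom and fill implicit hydrogens from standard valence (C 4, N 3, O 2, S 2, halogen 1):
  atom 1: O, bond orders sum to 1 (valence 2) → 1 H
  atom 2: C, bond orders sum to 4 (valence 4) → 0 H
  atom 3: O, bond orders sum to 2 (valence 2) → 0 H
  atom 4: C, bond orders sum to 3 (valence 4) → 1 H
  atom 5: C, bond orders sum to 1 (valence 4) → 3 H
  atom 6: C, bond orders sum to 2 (valence 4) → 2 H
  atom 7: C, bond orders sum to 1 (valence 4) → 3 H
Totals → C:5, H:10, O:2.
In Hill order: C5H10O2.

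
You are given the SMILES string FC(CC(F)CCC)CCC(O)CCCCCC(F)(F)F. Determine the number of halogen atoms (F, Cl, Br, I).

Halogen atoms appear at heavy-atom positions 1, 5, 19, 20, 21 (5×F).
Other groups present: 1 hydroxyl.
Halogen count: 5.

5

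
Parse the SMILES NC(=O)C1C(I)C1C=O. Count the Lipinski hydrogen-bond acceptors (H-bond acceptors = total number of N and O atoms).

3

N atoms: 1; O atoms: 2.
Lipinski HBA = 1 + 2 = 3.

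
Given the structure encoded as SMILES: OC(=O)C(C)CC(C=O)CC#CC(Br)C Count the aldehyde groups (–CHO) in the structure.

The aldehyde motif appears at heavy-atom position 8 in the SMILES.
Other groups present: 1 alkyne, 1 carboxylic acid.
Aldehyde count: 1.

1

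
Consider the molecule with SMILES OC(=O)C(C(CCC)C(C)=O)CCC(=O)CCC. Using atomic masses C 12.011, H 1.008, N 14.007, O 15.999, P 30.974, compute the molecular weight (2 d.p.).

First, the molecular formula is C14H24O4 (counting implicit H from valence).
  C: 14 × 12.011 = 168.154
  H: 24 × 1.008 = 24.192
  O: 4 × 15.999 = 63.996
Sum: 14×12.011 + 24×1.008 + 4×15.999 = 256.342 → 256.34 g/mol.

256.34 g/mol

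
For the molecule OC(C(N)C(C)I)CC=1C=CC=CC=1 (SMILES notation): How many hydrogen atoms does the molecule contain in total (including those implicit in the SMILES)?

Walk through each heavy atom and fill implicit hydrogens from standard valence (C 4, N 3, O 2, S 2, halogen 1):
  atom 1: O, bond orders sum to 1 (valence 2) → 1 H
  atom 2: C, bond orders sum to 3 (valence 4) → 1 H
  atom 3: C, bond orders sum to 3 (valence 4) → 1 H
  atom 4: N, bond orders sum to 1 (valence 3) → 2 H
  atom 5: C, bond orders sum to 3 (valence 4) → 1 H
  atom 6: C, bond orders sum to 1 (valence 4) → 3 H
  atom 7: I (halogen, monovalent) → 0 H
  atom 8: C, bond orders sum to 2 (valence 4) → 2 H
  atom 9: C, bond orders sum to 4 (valence 4) → 0 H
  atom 10: C, bond orders sum to 3 (valence 4) → 1 H
  atom 11: C, bond orders sum to 3 (valence 4) → 1 H
  atom 12: C, bond orders sum to 3 (valence 4) → 1 H
  atom 13: C, bond orders sum to 3 (valence 4) → 1 H
  atom 14: C, bond orders sum to 3 (valence 4) → 1 H
Total hydrogens: 16.

16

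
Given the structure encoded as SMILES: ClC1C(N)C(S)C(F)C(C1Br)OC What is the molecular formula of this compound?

Walk through each heavy atom and fill implicit hydrogens from standard valence (C 4, N 3, O 2, S 2, halogen 1):
  atom 1: Cl (halogen, monovalent) → 0 H
  atom 2: C, bond orders sum to 3 (valence 4) → 1 H
  atom 3: C, bond orders sum to 3 (valence 4) → 1 H
  atom 4: N, bond orders sum to 1 (valence 3) → 2 H
  atom 5: C, bond orders sum to 3 (valence 4) → 1 H
  atom 6: S, bond orders sum to 1 (valence 2) → 1 H
  atom 7: C, bond orders sum to 3 (valence 4) → 1 H
  atom 8: F (halogen, monovalent) → 0 H
  atom 9: C, bond orders sum to 3 (valence 4) → 1 H
  atom 10: C, bond orders sum to 3 (valence 4) → 1 H
  atom 11: Br (halogen, monovalent) → 0 H
  atom 12: O, bond orders sum to 2 (valence 2) → 0 H
  atom 13: C, bond orders sum to 1 (valence 4) → 3 H
Totals → C:7, H:12, Br:1, Cl:1, F:1, N:1, O:1, S:1.
In Hill order: C7H12BrClFNOS.

C7H12BrClFNOS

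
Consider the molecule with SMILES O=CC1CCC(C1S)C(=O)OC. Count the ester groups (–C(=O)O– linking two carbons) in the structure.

1

The ester motif appears at heavy-atom position 9 in the SMILES.
Other groups present: 1 aldehyde, 1 thiol.
Ester count: 1.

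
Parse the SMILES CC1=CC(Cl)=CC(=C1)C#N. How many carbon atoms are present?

Count every carbon token in the SMILES (each C, including those in ring-closure positions and inside branches).
Carbon count: 8.

8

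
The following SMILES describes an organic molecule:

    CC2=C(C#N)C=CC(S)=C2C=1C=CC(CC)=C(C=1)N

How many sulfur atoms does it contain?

1

Scan the SMILES for S atoms (remember two-letter symbols like Cl and Br are single atoms).
Sulfur count: 1.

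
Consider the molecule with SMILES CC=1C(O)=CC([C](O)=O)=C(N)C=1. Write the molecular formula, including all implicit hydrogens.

Walk through each heavy atom and fill implicit hydrogens from standard valence (C 4, N 3, O 2, S 2, halogen 1):
  atom 1: C, bond orders sum to 1 (valence 4) → 3 H
  atom 2: C, bond orders sum to 4 (valence 4) → 0 H
  atom 3: C, bond orders sum to 4 (valence 4) → 0 H
  atom 4: O, bond orders sum to 1 (valence 2) → 1 H
  atom 5: C, bond orders sum to 3 (valence 4) → 1 H
  atom 6: C, bond orders sum to 4 (valence 4) → 0 H
  atom 7: C with explicit H count 0
  atom 8: O, bond orders sum to 1 (valence 2) → 1 H
  atom 9: O, bond orders sum to 2 (valence 2) → 0 H
  atom 10: C, bond orders sum to 4 (valence 4) → 0 H
  atom 11: N, bond orders sum to 1 (valence 3) → 2 H
  atom 12: C, bond orders sum to 3 (valence 4) → 1 H
Totals → C:8, H:9, N:1, O:3.
In Hill order: C8H9NO3.

C8H9NO3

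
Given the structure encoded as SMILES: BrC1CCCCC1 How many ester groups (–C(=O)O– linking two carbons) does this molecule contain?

0

Scan the SMILES for the ester motif — none present.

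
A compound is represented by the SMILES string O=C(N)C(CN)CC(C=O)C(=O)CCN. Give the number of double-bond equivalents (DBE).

Degree of unsaturation = (number of rings) + (number of π bonds).
Ring closures in the SMILES: 0.
π bonds: 3 double bonds (each 1 DoU) → 3 DoU from unsaturation.
Total DoU = 0 + 3 = 3.

3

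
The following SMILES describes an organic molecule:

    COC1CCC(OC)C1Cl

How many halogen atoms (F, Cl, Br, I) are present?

1

Halogen atoms appear at heavy-atom position 10 (1×Cl).
Other groups present: 2 ether.
Halogen count: 1.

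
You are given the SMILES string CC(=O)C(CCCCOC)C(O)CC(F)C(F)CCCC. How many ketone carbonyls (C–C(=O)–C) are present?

The ketone motif appears at heavy-atom position 2 in the SMILES.
Other groups present: 1 ether, 1 hydroxyl.
Ketone count: 1.

1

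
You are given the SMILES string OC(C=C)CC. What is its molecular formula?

Walk through each heavy atom and fill implicit hydrogens from standard valence (C 4, N 3, O 2, S 2, halogen 1):
  atom 1: O, bond orders sum to 1 (valence 2) → 1 H
  atom 2: C, bond orders sum to 3 (valence 4) → 1 H
  atom 3: C, bond orders sum to 3 (valence 4) → 1 H
  atom 4: C, bond orders sum to 2 (valence 4) → 2 H
  atom 5: C, bond orders sum to 2 (valence 4) → 2 H
  atom 6: C, bond orders sum to 1 (valence 4) → 3 H
Totals → C:5, H:10, O:1.

C5H10O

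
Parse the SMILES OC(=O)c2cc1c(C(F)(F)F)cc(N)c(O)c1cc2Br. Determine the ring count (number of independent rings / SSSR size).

2

In SMILES, each pair of matching ring-closure digits denotes one ring-closing bond; the number of such bonds equals the number of independent rings.
Ring-closure bonds here: 2.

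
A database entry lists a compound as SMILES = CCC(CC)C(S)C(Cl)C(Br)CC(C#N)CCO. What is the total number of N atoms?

Scan the SMILES for N atoms (remember two-letter symbols like Cl and Br are single atoms).
Nitrogen count: 1.

1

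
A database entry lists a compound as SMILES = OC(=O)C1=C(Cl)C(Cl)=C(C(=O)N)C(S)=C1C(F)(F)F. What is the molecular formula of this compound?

Walk through each heavy atom and fill implicit hydrogens from standard valence (C 4, N 3, O 2, S 2, halogen 1):
  atom 1: O, bond orders sum to 1 (valence 2) → 1 H
  atom 2: C, bond orders sum to 4 (valence 4) → 0 H
  atom 3: O, bond orders sum to 2 (valence 2) → 0 H
  atom 4: C, bond orders sum to 4 (valence 4) → 0 H
  atom 5: C, bond orders sum to 4 (valence 4) → 0 H
  atom 6: Cl (halogen, monovalent) → 0 H
  atom 7: C, bond orders sum to 4 (valence 4) → 0 H
  atom 8: Cl (halogen, monovalent) → 0 H
  atom 9: C, bond orders sum to 4 (valence 4) → 0 H
  atom 10: C, bond orders sum to 4 (valence 4) → 0 H
  atom 11: O, bond orders sum to 2 (valence 2) → 0 H
  atom 12: N, bond orders sum to 1 (valence 3) → 2 H
  atom 13: C, bond orders sum to 4 (valence 4) → 0 H
  atom 14: S, bond orders sum to 1 (valence 2) → 1 H
  atom 15: C, bond orders sum to 4 (valence 4) → 0 H
  atom 16: C, bond orders sum to 4 (valence 4) → 0 H
  atom 17: F (halogen, monovalent) → 0 H
  atom 18: F (halogen, monovalent) → 0 H
  atom 19: F (halogen, monovalent) → 0 H
Totals → C:9, H:4, Cl:2, F:3, N:1, O:3, S:1.

C9H4Cl2F3NO3S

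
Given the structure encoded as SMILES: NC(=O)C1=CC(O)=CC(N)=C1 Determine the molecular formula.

Walk through each heavy atom and fill implicit hydrogens from standard valence (C 4, N 3, O 2, S 2, halogen 1):
  atom 1: N, bond orders sum to 1 (valence 3) → 2 H
  atom 2: C, bond orders sum to 4 (valence 4) → 0 H
  atom 3: O, bond orders sum to 2 (valence 2) → 0 H
  atom 4: C, bond orders sum to 4 (valence 4) → 0 H
  atom 5: C, bond orders sum to 3 (valence 4) → 1 H
  atom 6: C, bond orders sum to 4 (valence 4) → 0 H
  atom 7: O, bond orders sum to 1 (valence 2) → 1 H
  atom 8: C, bond orders sum to 3 (valence 4) → 1 H
  atom 9: C, bond orders sum to 4 (valence 4) → 0 H
  atom 10: N, bond orders sum to 1 (valence 3) → 2 H
  atom 11: C, bond orders sum to 3 (valence 4) → 1 H
Totals → C:7, H:8, N:2, O:2.

C7H8N2O2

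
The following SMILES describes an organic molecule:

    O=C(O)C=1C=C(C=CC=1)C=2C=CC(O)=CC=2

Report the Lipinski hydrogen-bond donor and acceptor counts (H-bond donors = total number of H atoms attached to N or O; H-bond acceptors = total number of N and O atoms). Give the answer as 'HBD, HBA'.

Donors: find every N or O and count the H atoms it carries.
  atom 1 (O): bond orders sum to 2 → 0 H
  atom 3 (O): bond orders sum to 1 → 1 H
  atom 14 (O): bond orders sum to 1 → 1 H
Lipinski HBD = 2.
Acceptors: N atoms = 0, O atoms = 3 → HBA = 3.

2, 3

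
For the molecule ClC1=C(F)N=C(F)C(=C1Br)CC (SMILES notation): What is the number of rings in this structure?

In SMILES, each pair of matching ring-closure digits denotes one ring-closing bond; the number of such bonds equals the number of independent rings.
Ring-closure bonds here: 1.

1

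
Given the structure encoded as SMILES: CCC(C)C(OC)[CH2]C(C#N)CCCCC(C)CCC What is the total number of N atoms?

Scan the SMILES for N atoms (remember two-letter symbols like Cl and Br are single atoms).
Nitrogen count: 1.

1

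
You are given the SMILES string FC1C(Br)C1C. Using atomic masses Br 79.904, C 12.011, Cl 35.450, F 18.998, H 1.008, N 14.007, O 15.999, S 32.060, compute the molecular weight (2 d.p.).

152.99 g/mol

First, the molecular formula is C4H6BrF (counting implicit H from valence).
  Br: 1 × 79.904 = 79.904
  C: 4 × 12.011 = 48.044
  F: 1 × 18.998 = 18.998
  H: 6 × 1.008 = 6.048
Sum: 1×79.904 + 4×12.011 + 1×18.998 + 6×1.008 = 152.994 → 152.99 g/mol.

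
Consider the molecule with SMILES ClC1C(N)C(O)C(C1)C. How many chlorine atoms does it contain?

1

Scan the SMILES for Cl atoms (remember two-letter symbols like Cl and Br are single atoms).
Chlorine count: 1.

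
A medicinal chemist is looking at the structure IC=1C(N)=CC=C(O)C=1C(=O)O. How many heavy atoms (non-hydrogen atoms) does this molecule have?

Every atom symbol written in the SMILES (organic subset) is one heavy atom; implicit H are not written.
Heavy atoms by element → C:7, I:1, N:1, O:3.
Total: 12.

12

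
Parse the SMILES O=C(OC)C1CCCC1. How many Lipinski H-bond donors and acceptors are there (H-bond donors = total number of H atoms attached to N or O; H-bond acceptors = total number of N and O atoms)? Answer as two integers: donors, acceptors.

Donors: find every N or O and count the H atoms it carries.
  atom 1 (O): bond orders sum to 2 → 0 H
  atom 3 (O): bond orders sum to 2 → 0 H
Lipinski HBD = 0.
Acceptors: N atoms = 0, O atoms = 2 → HBA = 2.

0, 2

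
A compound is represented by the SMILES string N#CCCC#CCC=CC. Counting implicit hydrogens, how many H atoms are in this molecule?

11

Walk through each heavy atom and fill implicit hydrogens from standard valence (C 4, N 3, O 2, S 2, halogen 1):
  atom 1: N, bond orders sum to 3 (valence 3) → 0 H
  atom 2: C, bond orders sum to 4 (valence 4) → 0 H
  atom 3: C, bond orders sum to 2 (valence 4) → 2 H
  atom 4: C, bond orders sum to 2 (valence 4) → 2 H
  atom 5: C, bond orders sum to 4 (valence 4) → 0 H
  atom 6: C, bond orders sum to 4 (valence 4) → 0 H
  atom 7: C, bond orders sum to 2 (valence 4) → 2 H
  atom 8: C, bond orders sum to 3 (valence 4) → 1 H
  atom 9: C, bond orders sum to 3 (valence 4) → 1 H
  atom 10: C, bond orders sum to 1 (valence 4) → 3 H
Total hydrogens: 11.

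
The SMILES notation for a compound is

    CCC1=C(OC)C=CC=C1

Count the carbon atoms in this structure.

9

Count every carbon token in the SMILES (each C, including those in ring-closure positions and inside branches).
Carbon count: 9.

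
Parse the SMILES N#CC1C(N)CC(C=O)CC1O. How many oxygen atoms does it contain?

2

Scan the SMILES for O atoms (remember two-letter symbols like Cl and Br are single atoms).
Oxygen count: 2.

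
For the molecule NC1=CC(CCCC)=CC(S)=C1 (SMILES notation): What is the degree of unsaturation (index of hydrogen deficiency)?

4

Molecular formula: C10H15NS.
DoU = (2C + 2 + N − H − X) / 2, where X is the halogen count and O/S are ignored.
    = (2·10 + 2 + 1 − 15 − 0) / 2 = 8 / 2 = 4.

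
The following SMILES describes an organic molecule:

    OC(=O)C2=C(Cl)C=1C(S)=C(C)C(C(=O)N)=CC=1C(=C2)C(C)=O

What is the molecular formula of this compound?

Walk through each heavy atom and fill implicit hydrogens from standard valence (C 4, N 3, O 2, S 2, halogen 1):
  atom 1: O, bond orders sum to 1 (valence 2) → 1 H
  atom 2: C, bond orders sum to 4 (valence 4) → 0 H
  atom 3: O, bond orders sum to 2 (valence 2) → 0 H
  atom 4: C, bond orders sum to 4 (valence 4) → 0 H
  atom 5: C, bond orders sum to 4 (valence 4) → 0 H
  atom 6: Cl (halogen, monovalent) → 0 H
  atom 7: C, bond orders sum to 4 (valence 4) → 0 H
  atom 8: C, bond orders sum to 4 (valence 4) → 0 H
  atom 9: S, bond orders sum to 1 (valence 2) → 1 H
  atom 10: C, bond orders sum to 4 (valence 4) → 0 H
  atom 11: C, bond orders sum to 1 (valence 4) → 3 H
  atom 12: C, bond orders sum to 4 (valence 4) → 0 H
  atom 13: C, bond orders sum to 4 (valence 4) → 0 H
  atom 14: O, bond orders sum to 2 (valence 2) → 0 H
  atom 15: N, bond orders sum to 1 (valence 3) → 2 H
  atom 16: C, bond orders sum to 3 (valence 4) → 1 H
  atom 17: C, bond orders sum to 4 (valence 4) → 0 H
  atom 18: C, bond orders sum to 4 (valence 4) → 0 H
  atom 19: C, bond orders sum to 3 (valence 4) → 1 H
  atom 20: C, bond orders sum to 4 (valence 4) → 0 H
  atom 21: C, bond orders sum to 1 (valence 4) → 3 H
  atom 22: O, bond orders sum to 2 (valence 2) → 0 H
Totals → C:15, H:12, Cl:1, N:1, O:4, S:1.
In Hill order: C15H12ClNO4S.

C15H12ClNO4S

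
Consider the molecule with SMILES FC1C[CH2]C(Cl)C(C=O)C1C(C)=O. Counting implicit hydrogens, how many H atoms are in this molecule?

12

Walk through each heavy atom and fill implicit hydrogens from standard valence (C 4, N 3, O 2, S 2, halogen 1):
  atom 1: F (halogen, monovalent) → 0 H
  atom 2: C, bond orders sum to 3 (valence 4) → 1 H
  atom 3: C, bond orders sum to 2 (valence 4) → 2 H
  atom 4: C with explicit H count 2
  atom 5: C, bond orders sum to 3 (valence 4) → 1 H
  atom 6: Cl (halogen, monovalent) → 0 H
  atom 7: C, bond orders sum to 3 (valence 4) → 1 H
  atom 8: C, bond orders sum to 3 (valence 4) → 1 H
  atom 9: O, bond orders sum to 2 (valence 2) → 0 H
  atom 10: C, bond orders sum to 3 (valence 4) → 1 H
  atom 11: C, bond orders sum to 4 (valence 4) → 0 H
  atom 12: C, bond orders sum to 1 (valence 4) → 3 H
  atom 13: O, bond orders sum to 2 (valence 2) → 0 H
Total hydrogens: 12.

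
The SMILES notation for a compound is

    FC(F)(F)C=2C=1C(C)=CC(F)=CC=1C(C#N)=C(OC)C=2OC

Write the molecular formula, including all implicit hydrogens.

Walk through each heavy atom and fill implicit hydrogens from standard valence (C 4, N 3, O 2, S 2, halogen 1):
  atom 1: F (halogen, monovalent) → 0 H
  atom 2: C, bond orders sum to 4 (valence 4) → 0 H
  atom 3: F (halogen, monovalent) → 0 H
  atom 4: F (halogen, monovalent) → 0 H
  atom 5: C, bond orders sum to 4 (valence 4) → 0 H
  atom 6: C, bond orders sum to 4 (valence 4) → 0 H
  atom 7: C, bond orders sum to 4 (valence 4) → 0 H
  atom 8: C, bond orders sum to 1 (valence 4) → 3 H
  atom 9: C, bond orders sum to 3 (valence 4) → 1 H
  atom 10: C, bond orders sum to 4 (valence 4) → 0 H
  atom 11: F (halogen, monovalent) → 0 H
  atom 12: C, bond orders sum to 3 (valence 4) → 1 H
  atom 13: C, bond orders sum to 4 (valence 4) → 0 H
  atom 14: C, bond orders sum to 4 (valence 4) → 0 H
  atom 15: C, bond orders sum to 4 (valence 4) → 0 H
  atom 16: N, bond orders sum to 3 (valence 3) → 0 H
  atom 17: C, bond orders sum to 4 (valence 4) → 0 H
  atom 18: O, bond orders sum to 2 (valence 2) → 0 H
  atom 19: C, bond orders sum to 1 (valence 4) → 3 H
  atom 20: C, bond orders sum to 4 (valence 4) → 0 H
  atom 21: O, bond orders sum to 2 (valence 2) → 0 H
  atom 22: C, bond orders sum to 1 (valence 4) → 3 H
Totals → C:15, H:11, F:4, N:1, O:2.

C15H11F4NO2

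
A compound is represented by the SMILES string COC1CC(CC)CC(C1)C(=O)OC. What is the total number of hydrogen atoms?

Walk through each heavy atom and fill implicit hydrogens from standard valence (C 4, N 3, O 2, S 2, halogen 1):
  atom 1: C, bond orders sum to 1 (valence 4) → 3 H
  atom 2: O, bond orders sum to 2 (valence 2) → 0 H
  atom 3: C, bond orders sum to 3 (valence 4) → 1 H
  atom 4: C, bond orders sum to 2 (valence 4) → 2 H
  atom 5: C, bond orders sum to 3 (valence 4) → 1 H
  atom 6: C, bond orders sum to 2 (valence 4) → 2 H
  atom 7: C, bond orders sum to 1 (valence 4) → 3 H
  atom 8: C, bond orders sum to 2 (valence 4) → 2 H
  atom 9: C, bond orders sum to 3 (valence 4) → 1 H
  atom 10: C, bond orders sum to 2 (valence 4) → 2 H
  atom 11: C, bond orders sum to 4 (valence 4) → 0 H
  atom 12: O, bond orders sum to 2 (valence 2) → 0 H
  atom 13: O, bond orders sum to 2 (valence 2) → 0 H
  atom 14: C, bond orders sum to 1 (valence 4) → 3 H
Total hydrogens: 20.

20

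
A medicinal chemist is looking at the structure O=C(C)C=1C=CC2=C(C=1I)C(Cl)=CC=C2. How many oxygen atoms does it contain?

1

Scan the SMILES for O atoms (remember two-letter symbols like Cl and Br are single atoms).
Oxygen count: 1.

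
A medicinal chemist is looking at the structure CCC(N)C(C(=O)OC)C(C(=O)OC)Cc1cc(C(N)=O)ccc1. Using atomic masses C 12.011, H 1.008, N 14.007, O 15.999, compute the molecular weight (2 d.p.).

336.39 g/mol

First, the molecular formula is C17H24N2O5 (counting implicit H from valence).
  C: 17 × 12.011 = 204.187
  H: 24 × 1.008 = 24.192
  N: 2 × 14.007 = 28.014
  O: 5 × 15.999 = 79.995
Sum: 17×12.011 + 24×1.008 + 2×14.007 + 5×15.999 = 336.388 → 336.39 g/mol.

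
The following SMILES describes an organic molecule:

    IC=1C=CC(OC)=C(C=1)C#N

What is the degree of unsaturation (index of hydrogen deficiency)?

Degree of unsaturation = (number of rings) + (number of π bonds).
Ring closures in the SMILES: 1.
π bonds: 3 double bonds (each 1 DoU), 1 triple bond (each 2 DoU) → 5 DoU from unsaturation.
Total DoU = 1 + 5 = 6.

6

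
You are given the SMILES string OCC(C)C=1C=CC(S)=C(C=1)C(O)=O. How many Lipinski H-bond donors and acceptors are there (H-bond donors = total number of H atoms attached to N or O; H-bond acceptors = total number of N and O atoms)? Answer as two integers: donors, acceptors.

2, 3

Donors: find every N or O and count the H atoms it carries.
  atom 1 (O): bond orders sum to 1 → 1 H
  atom 13 (O): bond orders sum to 1 → 1 H
  atom 14 (O): bond orders sum to 2 → 0 H
Lipinski HBD = 2.
Acceptors: N atoms = 0, O atoms = 3 → HBA = 3.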